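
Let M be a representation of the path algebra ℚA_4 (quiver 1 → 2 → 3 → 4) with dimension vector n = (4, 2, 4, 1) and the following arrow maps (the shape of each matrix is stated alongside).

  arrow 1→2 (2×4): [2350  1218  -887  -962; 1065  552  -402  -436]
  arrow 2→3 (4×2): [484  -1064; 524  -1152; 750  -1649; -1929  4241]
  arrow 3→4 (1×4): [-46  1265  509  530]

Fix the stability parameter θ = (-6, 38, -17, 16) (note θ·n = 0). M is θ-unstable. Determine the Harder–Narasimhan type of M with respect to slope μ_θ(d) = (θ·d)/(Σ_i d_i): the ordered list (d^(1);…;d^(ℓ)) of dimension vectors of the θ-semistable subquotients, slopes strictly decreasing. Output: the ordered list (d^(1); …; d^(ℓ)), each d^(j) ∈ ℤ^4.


Barcode: M ≅ I[1,1]^2, I[1,3], I[1,4], I[3,3]^2. HN layers by μ_θ (4 steps, strictly decreasing):
  μ^(1)=16; μ^(2)=21/2; μ^(3)=-6; μ^(4)=-17

((0, 0, 0, 1); (0, 2, 2, 0); (4, 0, 0, 0); (0, 0, 2, 0))


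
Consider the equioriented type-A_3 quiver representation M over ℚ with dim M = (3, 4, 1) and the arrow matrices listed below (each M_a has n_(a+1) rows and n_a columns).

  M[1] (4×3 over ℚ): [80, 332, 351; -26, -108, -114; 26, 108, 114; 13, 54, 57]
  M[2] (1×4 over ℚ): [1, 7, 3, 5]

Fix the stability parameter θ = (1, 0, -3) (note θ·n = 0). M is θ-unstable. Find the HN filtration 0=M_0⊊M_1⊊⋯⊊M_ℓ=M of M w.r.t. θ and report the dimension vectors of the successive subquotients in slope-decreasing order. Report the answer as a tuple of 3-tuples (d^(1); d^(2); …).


Interval decomposition of M: I[1,1], I[1,2], I[1,3], I[2,2]^2.
HN type (ℓ=4): μ^(1)=1; μ^(2)=1/2; μ^(3)=0; μ^(4)=-2/3

((1, 0, 0); (1, 1, 0); (0, 2, 0); (1, 1, 1))


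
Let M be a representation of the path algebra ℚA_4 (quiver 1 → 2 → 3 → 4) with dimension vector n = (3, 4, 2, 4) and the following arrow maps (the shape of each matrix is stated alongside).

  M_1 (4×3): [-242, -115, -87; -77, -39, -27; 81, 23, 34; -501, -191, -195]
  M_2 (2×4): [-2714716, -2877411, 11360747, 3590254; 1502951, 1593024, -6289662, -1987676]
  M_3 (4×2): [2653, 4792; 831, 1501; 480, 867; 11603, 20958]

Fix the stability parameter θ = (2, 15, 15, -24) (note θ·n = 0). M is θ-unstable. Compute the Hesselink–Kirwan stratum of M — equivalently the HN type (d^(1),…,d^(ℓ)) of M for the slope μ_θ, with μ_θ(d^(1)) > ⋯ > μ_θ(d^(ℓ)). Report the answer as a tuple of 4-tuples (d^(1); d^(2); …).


Via rank(M_{q-1}∘⋯∘M_p): M ≅ I[1,2], I[1,4]^2, I[2,2], I[4,4]^2.
μ_θ-semistable layers: μ^(1)=15; μ^(2)=2; μ^(3)=-24

((0, 2, 0, 0); (3, 2, 2, 2); (0, 0, 0, 2))


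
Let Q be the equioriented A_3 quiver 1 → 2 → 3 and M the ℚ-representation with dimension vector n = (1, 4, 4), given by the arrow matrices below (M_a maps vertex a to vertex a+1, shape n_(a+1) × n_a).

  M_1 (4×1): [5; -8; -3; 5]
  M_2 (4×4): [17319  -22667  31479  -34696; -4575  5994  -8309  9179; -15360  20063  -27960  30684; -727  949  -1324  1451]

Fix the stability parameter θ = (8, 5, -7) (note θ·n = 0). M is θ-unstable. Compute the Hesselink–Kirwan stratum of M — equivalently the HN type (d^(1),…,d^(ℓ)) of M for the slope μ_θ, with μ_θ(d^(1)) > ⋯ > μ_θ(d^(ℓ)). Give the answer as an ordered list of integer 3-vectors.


Interval decomposition of M: I[1,3], I[2,3]^3.
HN type (ℓ=2): μ^(1)=2; μ^(2)=-1

((1, 1, 1); (0, 3, 3))


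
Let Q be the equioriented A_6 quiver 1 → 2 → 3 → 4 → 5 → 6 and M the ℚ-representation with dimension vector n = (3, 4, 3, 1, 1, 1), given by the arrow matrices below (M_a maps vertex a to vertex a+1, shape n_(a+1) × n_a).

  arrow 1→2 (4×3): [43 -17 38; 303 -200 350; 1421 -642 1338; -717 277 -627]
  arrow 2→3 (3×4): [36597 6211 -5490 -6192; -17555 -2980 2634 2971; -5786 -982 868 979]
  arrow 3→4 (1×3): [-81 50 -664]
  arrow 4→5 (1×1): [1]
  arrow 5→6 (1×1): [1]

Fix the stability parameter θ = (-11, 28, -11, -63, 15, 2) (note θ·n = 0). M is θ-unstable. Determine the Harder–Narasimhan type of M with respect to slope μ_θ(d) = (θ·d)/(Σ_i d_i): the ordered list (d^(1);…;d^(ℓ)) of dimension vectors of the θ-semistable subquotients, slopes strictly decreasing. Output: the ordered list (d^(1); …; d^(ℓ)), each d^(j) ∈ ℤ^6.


Via rank(M_{q-1}∘⋯∘M_p): M ≅ I[1,3]^2, I[1,6], I[2,2].
μ_θ-semistable layers: μ^(1)=28; μ^(2)=17/2; μ^(3)=-11; μ^(4)=-57/4

((0, 1, 0, 0, 0, 0); (0, 2, 2, 0, 1, 1); (2, 0, 0, 0, 0, 0); (1, 1, 1, 1, 0, 0))


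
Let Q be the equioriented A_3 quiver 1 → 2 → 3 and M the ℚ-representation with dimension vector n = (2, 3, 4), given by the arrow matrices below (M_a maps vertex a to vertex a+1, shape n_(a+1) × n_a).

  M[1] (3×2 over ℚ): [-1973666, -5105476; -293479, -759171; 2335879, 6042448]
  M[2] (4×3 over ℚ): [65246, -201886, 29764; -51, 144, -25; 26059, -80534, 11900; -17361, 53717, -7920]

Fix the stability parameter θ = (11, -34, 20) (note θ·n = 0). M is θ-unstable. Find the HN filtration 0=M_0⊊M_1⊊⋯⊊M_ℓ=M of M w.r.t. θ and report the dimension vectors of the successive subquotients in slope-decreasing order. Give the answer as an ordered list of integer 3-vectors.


Barcode: M ≅ I[1,3]^2, I[2,3], I[3,3]. HN layers by μ_θ (3 steps, strictly decreasing):
  μ^(1)=20; μ^(2)=-23/2; μ^(3)=-34

((0, 0, 4); (2, 2, 0); (0, 1, 0))


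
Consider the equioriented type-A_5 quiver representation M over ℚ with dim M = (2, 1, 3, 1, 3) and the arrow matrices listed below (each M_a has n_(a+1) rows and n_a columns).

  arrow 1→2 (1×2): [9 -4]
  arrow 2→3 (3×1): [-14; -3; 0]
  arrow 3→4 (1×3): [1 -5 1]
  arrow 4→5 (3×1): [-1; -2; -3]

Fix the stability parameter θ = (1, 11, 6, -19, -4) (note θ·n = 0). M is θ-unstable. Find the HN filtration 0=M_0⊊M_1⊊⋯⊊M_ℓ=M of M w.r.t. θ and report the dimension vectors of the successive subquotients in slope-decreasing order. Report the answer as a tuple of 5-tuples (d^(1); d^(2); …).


Via rank(M_{q-1}∘⋯∘M_p): M ≅ I[1,1], I[1,5], I[3,3]^2, I[5,5]^2.
μ_θ-semistable layers: μ^(1)=6; μ^(2)=1; μ^(3)=-1; μ^(4)=-4

((0, 0, 2, 0, 0); (1, 0, 0, 0, 0); (1, 1, 1, 1, 1); (0, 0, 0, 0, 2))


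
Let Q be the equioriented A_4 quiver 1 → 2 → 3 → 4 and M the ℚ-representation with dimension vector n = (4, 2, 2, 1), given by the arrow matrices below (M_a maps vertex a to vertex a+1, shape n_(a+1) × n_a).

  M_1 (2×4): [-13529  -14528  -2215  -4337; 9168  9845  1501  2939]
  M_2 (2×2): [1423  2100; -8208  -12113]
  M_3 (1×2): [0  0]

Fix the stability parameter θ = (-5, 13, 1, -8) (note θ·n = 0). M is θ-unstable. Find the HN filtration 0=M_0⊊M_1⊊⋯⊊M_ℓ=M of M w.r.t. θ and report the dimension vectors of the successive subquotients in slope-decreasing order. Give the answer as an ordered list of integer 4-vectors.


Barcode: M ≅ I[1,1]^2, I[1,3]^2, I[4,4]. HN layers by μ_θ (3 steps, strictly decreasing):
  μ^(1)=7; μ^(2)=-5; μ^(3)=-8

((0, 2, 2, 0); (4, 0, 0, 0); (0, 0, 0, 1))


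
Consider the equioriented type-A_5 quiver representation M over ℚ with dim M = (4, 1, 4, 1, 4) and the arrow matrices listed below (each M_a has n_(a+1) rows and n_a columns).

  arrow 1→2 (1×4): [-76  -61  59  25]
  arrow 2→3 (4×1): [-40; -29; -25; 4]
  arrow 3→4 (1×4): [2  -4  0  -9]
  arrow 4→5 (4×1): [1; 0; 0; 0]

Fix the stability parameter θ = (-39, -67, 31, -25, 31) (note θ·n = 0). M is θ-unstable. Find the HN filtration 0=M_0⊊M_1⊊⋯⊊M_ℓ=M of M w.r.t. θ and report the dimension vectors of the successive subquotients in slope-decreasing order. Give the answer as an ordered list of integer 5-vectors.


Via rank(M_{q-1}∘⋯∘M_p): M ≅ I[1,1]^3, I[1,3], I[3,3]^2, I[3,5], I[5,5]^3.
μ_θ-semistable layers: μ^(1)=31; μ^(2)=3; μ^(3)=-39; μ^(4)=-53

((0, 0, 3, 0, 4); (0, 0, 1, 1, 0); (3, 0, 0, 0, 0); (1, 1, 0, 0, 0))


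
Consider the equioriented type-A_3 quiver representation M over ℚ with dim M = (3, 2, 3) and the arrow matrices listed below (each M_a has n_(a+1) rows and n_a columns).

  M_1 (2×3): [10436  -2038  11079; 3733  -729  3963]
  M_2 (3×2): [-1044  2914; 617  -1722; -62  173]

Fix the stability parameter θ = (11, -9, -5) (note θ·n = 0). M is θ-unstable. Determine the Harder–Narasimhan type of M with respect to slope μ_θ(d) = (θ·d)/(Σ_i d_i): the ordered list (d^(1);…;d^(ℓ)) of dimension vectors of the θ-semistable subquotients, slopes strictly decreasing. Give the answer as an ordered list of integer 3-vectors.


Barcode: M ≅ I[1,1], I[1,3]^2, I[3,3]. HN layers by μ_θ (3 steps, strictly decreasing):
  μ^(1)=11; μ^(2)=-1; μ^(3)=-5

((1, 0, 0); (2, 2, 2); (0, 0, 1))


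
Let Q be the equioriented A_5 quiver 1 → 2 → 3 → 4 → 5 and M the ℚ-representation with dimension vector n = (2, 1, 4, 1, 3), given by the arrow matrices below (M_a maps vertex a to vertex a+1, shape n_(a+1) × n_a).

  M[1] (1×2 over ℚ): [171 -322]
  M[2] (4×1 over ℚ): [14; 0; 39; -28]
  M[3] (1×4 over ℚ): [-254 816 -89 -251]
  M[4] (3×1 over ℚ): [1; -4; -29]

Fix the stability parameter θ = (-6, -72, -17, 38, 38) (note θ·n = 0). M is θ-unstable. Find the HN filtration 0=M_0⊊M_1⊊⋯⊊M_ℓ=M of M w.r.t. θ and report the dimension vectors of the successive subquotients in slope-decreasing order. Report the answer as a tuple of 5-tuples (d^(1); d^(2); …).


Barcode: M ≅ I[1,1], I[1,5], I[3,3]^3, I[5,5]^2. HN layers by μ_θ (4 steps, strictly decreasing):
  μ^(1)=38; μ^(2)=-6; μ^(3)=-17; μ^(4)=-39

((0, 0, 0, 1, 3); (1, 0, 0, 0, 0); (0, 0, 4, 0, 0); (1, 1, 0, 0, 0))


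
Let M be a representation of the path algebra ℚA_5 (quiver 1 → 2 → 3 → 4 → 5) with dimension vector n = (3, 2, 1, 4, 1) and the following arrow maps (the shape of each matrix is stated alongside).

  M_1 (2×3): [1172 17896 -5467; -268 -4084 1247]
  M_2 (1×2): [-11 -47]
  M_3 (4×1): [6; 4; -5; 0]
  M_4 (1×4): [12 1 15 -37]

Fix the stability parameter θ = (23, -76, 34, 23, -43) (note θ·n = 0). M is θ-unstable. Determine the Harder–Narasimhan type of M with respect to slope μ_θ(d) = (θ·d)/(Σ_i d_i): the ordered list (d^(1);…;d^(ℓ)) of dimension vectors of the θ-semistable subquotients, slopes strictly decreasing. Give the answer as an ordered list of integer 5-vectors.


Interval decomposition of M: I[1,1], I[1,2], I[1,5], I[4,4]^3.
HN type (ℓ=3): μ^(1)=23; μ^(2)=14/3; μ^(3)=-53/2

((1, 0, 0, 3, 0); (0, 0, 1, 1, 1); (2, 2, 0, 0, 0))


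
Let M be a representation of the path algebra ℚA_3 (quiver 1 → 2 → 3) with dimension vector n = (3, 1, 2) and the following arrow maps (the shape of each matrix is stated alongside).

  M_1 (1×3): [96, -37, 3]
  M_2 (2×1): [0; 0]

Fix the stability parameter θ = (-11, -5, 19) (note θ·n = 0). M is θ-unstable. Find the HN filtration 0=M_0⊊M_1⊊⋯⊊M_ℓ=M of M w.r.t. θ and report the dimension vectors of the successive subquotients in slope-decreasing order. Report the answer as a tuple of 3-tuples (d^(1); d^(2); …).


Interval decomposition of M: I[1,1]^2, I[1,2], I[3,3]^2.
HN type (ℓ=3): μ^(1)=19; μ^(2)=-5; μ^(3)=-11

((0, 0, 2); (0, 1, 0); (3, 0, 0))


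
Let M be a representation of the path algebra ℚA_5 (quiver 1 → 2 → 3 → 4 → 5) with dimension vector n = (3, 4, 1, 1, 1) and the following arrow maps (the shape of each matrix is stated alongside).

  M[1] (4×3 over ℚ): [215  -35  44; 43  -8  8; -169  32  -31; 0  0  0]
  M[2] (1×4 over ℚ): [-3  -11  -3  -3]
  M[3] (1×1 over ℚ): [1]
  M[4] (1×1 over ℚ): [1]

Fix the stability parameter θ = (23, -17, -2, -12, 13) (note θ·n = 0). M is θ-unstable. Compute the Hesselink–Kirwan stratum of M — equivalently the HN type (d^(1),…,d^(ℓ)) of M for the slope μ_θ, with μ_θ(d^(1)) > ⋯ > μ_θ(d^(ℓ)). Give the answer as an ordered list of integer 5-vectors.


Interval decomposition of M: I[1,2]^2, I[1,5], I[2,2].
HN type (ℓ=4): μ^(1)=13; μ^(2)=3; μ^(3)=-2; μ^(4)=-17

((0, 0, 0, 0, 1); (2, 2, 0, 0, 0); (1, 1, 1, 1, 0); (0, 1, 0, 0, 0))


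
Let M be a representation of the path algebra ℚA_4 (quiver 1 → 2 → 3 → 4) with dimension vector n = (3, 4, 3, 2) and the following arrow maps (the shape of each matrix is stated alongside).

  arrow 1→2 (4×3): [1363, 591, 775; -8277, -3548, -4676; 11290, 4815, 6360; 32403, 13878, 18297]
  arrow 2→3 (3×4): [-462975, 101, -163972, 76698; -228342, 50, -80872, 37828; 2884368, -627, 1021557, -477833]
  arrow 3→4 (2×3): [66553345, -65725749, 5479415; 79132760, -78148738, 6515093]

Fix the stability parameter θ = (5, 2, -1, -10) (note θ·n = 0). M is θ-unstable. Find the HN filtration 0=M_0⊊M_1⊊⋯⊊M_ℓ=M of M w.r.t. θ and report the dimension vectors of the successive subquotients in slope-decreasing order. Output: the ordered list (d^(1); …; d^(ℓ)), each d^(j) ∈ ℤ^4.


Interval decomposition of M: I[1,2], I[1,4]^2, I[2,2], I[3,3].
HN type (ℓ=3): μ^(1)=7/2; μ^(2)=2; μ^(3)=-1

((1, 1, 0, 0); (0, 1, 0, 0); (2, 2, 3, 2))


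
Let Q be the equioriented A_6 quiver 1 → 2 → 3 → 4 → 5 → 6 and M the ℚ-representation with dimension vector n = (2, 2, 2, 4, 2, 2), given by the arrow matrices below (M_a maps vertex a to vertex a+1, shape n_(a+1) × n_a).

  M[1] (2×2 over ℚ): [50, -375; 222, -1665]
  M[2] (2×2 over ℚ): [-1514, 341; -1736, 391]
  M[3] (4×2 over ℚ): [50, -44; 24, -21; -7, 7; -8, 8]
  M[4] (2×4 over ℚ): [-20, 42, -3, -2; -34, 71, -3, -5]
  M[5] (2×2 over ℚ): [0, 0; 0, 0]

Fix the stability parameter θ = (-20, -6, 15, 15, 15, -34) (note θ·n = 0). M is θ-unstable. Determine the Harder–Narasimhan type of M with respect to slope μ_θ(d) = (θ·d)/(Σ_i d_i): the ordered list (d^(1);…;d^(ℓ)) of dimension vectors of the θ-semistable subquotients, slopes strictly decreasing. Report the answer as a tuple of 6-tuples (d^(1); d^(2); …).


Interval decomposition of M: I[1,1], I[1,5], I[2,5], I[4,4]^2, I[6,6]^2.
HN type (ℓ=4): μ^(1)=15; μ^(2)=-6; μ^(3)=-20; μ^(4)=-34

((0, 0, 2, 4, 2, 0); (0, 2, 0, 0, 0, 0); (2, 0, 0, 0, 0, 0); (0, 0, 0, 0, 0, 2))


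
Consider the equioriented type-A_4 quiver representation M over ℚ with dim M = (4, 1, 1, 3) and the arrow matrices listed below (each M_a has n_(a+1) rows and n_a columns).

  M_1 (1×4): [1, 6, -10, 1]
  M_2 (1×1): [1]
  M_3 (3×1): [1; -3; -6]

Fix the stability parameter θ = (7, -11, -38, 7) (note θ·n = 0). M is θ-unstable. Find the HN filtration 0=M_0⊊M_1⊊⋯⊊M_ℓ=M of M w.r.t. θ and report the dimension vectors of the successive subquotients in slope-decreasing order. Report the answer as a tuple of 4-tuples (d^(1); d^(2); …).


Via rank(M_{q-1}∘⋯∘M_p): M ≅ I[1,1]^3, I[1,4], I[4,4]^2.
μ_θ-semistable layers: μ^(1)=7; μ^(2)=-14

((3, 0, 0, 3); (1, 1, 1, 0))


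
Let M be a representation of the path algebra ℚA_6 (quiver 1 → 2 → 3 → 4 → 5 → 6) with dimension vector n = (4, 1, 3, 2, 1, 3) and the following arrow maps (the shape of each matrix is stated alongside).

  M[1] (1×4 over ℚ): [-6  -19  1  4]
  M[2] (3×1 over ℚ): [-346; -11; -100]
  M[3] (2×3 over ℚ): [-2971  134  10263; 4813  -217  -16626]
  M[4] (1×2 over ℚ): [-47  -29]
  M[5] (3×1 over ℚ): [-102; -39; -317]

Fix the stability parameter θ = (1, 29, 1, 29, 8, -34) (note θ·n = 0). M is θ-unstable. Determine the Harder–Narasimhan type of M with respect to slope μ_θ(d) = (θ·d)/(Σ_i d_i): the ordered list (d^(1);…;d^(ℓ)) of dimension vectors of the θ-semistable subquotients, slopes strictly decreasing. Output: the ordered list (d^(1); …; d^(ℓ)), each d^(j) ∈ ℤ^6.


Via rank(M_{q-1}∘⋯∘M_p): M ≅ I[1,1]^3, I[1,6], I[3,3], I[3,4], I[6,6]^2.
μ_θ-semistable layers: μ^(1)=29; μ^(2)=33/5; μ^(3)=1; μ^(4)=-34

((0, 0, 0, 1, 0, 0); (0, 1, 1, 1, 1, 1); (4, 0, 2, 0, 0, 0); (0, 0, 0, 0, 0, 2))


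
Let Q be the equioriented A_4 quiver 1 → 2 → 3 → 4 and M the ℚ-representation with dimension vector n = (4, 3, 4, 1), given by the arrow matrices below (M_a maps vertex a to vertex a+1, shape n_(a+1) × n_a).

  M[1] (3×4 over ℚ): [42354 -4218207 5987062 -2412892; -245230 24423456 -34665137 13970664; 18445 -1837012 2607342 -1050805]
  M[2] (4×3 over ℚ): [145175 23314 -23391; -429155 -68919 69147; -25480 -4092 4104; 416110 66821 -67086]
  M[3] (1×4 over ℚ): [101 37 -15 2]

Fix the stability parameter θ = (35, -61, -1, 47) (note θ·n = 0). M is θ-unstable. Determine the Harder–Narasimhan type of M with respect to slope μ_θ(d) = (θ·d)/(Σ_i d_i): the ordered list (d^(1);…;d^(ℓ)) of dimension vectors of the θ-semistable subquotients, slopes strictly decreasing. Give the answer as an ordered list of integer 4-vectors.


Via rank(M_{q-1}∘⋯∘M_p): M ≅ I[1,1], I[1,2], I[1,3], I[1,4], I[3,3]^2.
μ_θ-semistable layers: μ^(1)=47; μ^(2)=35; μ^(3)=-1; μ^(4)=-13

((0, 0, 0, 1); (1, 0, 0, 0); (0, 0, 4, 0); (3, 3, 0, 0))


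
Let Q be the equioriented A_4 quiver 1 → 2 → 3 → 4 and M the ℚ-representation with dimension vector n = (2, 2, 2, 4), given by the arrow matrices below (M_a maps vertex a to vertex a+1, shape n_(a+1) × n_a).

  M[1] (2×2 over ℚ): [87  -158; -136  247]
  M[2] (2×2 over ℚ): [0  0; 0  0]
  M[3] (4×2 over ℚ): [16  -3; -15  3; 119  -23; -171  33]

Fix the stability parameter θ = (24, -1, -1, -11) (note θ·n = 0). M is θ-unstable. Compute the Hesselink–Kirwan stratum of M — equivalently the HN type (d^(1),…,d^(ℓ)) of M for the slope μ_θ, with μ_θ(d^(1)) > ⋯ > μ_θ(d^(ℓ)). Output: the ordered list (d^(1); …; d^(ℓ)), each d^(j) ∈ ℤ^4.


Interval decomposition of M: I[1,2]^2, I[3,4]^2, I[4,4]^2.
HN type (ℓ=3): μ^(1)=23/2; μ^(2)=-6; μ^(3)=-11

((2, 2, 0, 0); (0, 0, 2, 2); (0, 0, 0, 2))


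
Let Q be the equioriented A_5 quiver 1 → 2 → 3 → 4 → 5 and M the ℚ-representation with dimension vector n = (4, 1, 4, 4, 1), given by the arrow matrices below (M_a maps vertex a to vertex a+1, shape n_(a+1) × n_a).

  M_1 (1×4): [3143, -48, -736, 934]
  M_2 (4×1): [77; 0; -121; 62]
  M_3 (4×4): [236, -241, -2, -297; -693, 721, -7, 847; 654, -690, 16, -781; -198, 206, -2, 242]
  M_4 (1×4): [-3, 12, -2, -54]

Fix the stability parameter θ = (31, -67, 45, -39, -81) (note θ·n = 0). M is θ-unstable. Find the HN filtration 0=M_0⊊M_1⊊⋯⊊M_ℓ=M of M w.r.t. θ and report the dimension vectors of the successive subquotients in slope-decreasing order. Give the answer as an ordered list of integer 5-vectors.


Interval decomposition of M: I[1,1]^3, I[1,3], I[3,4]^2, I[3,5], I[4,4].
HN type (ℓ=6): μ^(1)=45; μ^(2)=31; μ^(3)=3; μ^(4)=-18; μ^(5)=-25; μ^(6)=-39

((0, 0, 1, 0, 0); (3, 0, 0, 0, 0); (0, 0, 2, 2, 0); (1, 1, 0, 0, 0); (0, 0, 1, 1, 1); (0, 0, 0, 1, 0))


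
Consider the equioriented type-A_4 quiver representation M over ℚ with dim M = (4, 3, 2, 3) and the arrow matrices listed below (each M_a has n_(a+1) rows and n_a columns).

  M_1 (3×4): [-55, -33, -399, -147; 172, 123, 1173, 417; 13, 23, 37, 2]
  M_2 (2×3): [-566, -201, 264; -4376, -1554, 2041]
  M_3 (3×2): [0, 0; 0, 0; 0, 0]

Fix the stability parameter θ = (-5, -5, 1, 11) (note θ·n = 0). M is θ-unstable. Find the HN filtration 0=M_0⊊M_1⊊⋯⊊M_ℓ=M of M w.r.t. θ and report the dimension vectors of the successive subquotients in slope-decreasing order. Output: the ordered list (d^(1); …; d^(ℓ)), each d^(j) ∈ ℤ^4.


Interval decomposition of M: I[1,1], I[1,2], I[1,3]^2, I[4,4]^3.
HN type (ℓ=3): μ^(1)=11; μ^(2)=1; μ^(3)=-5

((0, 0, 0, 3); (0, 0, 2, 0); (4, 3, 0, 0))


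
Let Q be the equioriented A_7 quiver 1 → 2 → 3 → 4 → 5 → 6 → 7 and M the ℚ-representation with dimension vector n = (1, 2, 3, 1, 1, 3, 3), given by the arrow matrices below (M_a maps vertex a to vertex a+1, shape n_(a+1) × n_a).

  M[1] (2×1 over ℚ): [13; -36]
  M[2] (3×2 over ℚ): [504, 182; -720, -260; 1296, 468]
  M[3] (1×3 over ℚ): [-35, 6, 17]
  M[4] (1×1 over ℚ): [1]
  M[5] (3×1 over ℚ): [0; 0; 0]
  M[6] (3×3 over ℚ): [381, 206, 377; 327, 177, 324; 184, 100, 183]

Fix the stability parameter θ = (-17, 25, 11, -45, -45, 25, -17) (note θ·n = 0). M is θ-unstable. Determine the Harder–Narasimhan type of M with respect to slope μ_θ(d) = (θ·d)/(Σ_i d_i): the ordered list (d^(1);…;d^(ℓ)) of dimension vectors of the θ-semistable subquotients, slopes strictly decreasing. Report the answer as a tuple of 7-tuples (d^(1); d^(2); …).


Interval decomposition of M: I[1,2], I[2,5], I[3,3]^2, I[6,7]^3.
HN type (ℓ=5): μ^(1)=25; μ^(2)=11; μ^(3)=4; μ^(4)=-27/2; μ^(5)=-17

((0, 1, 0, 0, 0, 0, 0); (0, 0, 2, 0, 0, 0, 0); (0, 0, 0, 0, 0, 3, 3); (0, 1, 1, 1, 1, 0, 0); (1, 0, 0, 0, 0, 0, 0))


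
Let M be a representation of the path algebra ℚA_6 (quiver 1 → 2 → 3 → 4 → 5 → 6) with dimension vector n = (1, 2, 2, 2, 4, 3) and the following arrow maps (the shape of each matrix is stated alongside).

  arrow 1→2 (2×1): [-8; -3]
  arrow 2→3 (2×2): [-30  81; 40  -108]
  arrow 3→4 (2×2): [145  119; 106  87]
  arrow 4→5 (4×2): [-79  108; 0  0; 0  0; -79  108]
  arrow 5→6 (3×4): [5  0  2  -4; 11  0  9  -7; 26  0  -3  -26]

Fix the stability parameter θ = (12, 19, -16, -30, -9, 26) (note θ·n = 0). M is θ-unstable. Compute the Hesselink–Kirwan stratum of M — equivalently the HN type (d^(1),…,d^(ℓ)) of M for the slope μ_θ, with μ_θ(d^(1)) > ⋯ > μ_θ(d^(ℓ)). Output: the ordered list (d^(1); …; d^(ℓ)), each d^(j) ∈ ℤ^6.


Barcode: M ≅ I[1,6], I[2,2], I[3,4], I[5,5], I[5,6]^2. HN layers by μ_θ (5 steps, strictly decreasing):
  μ^(1)=26; μ^(2)=19; μ^(3)=-24/5; μ^(4)=-9; μ^(5)=-23

((0, 0, 0, 0, 0, 3); (0, 1, 0, 0, 0, 0); (1, 1, 1, 1, 1, 0); (0, 0, 0, 0, 3, 0); (0, 0, 1, 1, 0, 0))


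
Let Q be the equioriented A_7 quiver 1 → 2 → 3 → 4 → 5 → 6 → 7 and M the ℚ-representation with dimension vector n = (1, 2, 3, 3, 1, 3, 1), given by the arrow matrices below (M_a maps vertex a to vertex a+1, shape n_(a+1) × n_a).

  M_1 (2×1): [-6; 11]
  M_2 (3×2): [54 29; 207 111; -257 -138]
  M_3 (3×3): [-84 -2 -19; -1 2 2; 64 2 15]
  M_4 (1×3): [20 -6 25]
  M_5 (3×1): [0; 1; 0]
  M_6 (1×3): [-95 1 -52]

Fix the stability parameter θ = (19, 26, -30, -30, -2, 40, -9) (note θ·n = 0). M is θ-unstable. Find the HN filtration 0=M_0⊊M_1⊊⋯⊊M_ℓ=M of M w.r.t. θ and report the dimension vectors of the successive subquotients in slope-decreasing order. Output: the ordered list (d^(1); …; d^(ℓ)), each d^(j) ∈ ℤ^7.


Via rank(M_{q-1}∘⋯∘M_p): M ≅ I[1,7], I[2,4], I[3,3], I[4,4], I[6,6]^2.
μ_θ-semistable layers: μ^(1)=40; μ^(2)=31/2; μ^(3)=-2; μ^(4)=-15/4; μ^(5)=-34/3; μ^(6)=-30

((0, 0, 0, 0, 0, 2, 0); (0, 0, 0, 0, 0, 1, 1); (0, 0, 0, 0, 1, 0, 0); (1, 1, 1, 1, 0, 0, 0); (0, 1, 1, 1, 0, 0, 0); (0, 0, 1, 1, 0, 0, 0))


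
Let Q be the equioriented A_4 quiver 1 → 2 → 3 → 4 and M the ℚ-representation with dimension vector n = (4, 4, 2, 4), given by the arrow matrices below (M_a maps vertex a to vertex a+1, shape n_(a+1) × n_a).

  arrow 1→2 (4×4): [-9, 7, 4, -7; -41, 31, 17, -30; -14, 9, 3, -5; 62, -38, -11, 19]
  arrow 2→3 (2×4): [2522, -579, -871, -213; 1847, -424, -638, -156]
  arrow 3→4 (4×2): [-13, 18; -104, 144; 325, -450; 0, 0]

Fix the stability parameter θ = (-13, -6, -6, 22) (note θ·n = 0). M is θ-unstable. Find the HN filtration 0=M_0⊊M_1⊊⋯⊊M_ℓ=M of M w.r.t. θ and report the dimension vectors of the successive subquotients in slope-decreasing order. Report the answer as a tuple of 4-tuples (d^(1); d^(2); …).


Interval decomposition of M: I[1,1], I[1,2], I[1,3], I[1,4], I[2,2], I[4,4]^3.
HN type (ℓ=3): μ^(1)=22; μ^(2)=-6; μ^(3)=-13

((0, 0, 0, 4); (0, 4, 2, 0); (4, 0, 0, 0))


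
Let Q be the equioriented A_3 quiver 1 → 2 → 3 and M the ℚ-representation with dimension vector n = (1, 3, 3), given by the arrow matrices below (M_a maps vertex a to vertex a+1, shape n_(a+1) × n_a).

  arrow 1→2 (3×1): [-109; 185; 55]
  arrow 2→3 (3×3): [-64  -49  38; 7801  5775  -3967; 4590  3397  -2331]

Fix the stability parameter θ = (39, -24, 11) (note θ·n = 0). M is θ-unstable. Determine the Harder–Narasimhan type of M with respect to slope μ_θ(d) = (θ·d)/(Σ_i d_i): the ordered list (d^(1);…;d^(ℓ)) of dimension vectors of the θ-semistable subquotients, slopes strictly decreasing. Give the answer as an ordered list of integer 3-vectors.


Interval decomposition of M: I[1,3], I[2,3]^2.
HN type (ℓ=3): μ^(1)=11; μ^(2)=15/2; μ^(3)=-24

((0, 0, 3); (1, 1, 0); (0, 2, 0))


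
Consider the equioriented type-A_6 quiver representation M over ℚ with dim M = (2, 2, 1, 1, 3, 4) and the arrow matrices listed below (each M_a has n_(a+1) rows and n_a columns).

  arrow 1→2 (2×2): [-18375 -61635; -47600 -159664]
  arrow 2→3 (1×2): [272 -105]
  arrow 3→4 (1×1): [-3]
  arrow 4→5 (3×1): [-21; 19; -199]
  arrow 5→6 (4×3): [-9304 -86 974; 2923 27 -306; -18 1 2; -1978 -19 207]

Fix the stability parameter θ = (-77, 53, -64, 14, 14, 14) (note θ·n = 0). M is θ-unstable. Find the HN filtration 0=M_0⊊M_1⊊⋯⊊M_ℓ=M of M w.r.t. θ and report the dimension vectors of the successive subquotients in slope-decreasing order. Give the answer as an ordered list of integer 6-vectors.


Barcode: M ≅ I[1,1], I[1,2], I[2,6], I[5,6]^2, I[6,6]. HN layers by μ_θ (4 steps, strictly decreasing):
  μ^(1)=53; μ^(2)=14; μ^(3)=-11/2; μ^(4)=-77

((0, 1, 0, 0, 0, 0); (0, 0, 0, 1, 3, 4); (0, 1, 1, 0, 0, 0); (2, 0, 0, 0, 0, 0))


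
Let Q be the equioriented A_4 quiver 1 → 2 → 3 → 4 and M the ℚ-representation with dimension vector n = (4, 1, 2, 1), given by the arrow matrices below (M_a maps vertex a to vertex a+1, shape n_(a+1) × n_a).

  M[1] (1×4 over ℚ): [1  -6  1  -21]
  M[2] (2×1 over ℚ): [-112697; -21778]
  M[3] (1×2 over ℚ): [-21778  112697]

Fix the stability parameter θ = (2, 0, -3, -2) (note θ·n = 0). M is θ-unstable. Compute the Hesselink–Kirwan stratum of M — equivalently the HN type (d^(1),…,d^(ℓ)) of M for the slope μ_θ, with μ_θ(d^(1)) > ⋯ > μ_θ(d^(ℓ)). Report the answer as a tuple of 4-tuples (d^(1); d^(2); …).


Interval decomposition of M: I[1,1]^3, I[1,3], I[3,4].
HN type (ℓ=4): μ^(1)=2; μ^(2)=-1/3; μ^(3)=-2; μ^(4)=-3

((3, 0, 0, 0); (1, 1, 1, 0); (0, 0, 0, 1); (0, 0, 1, 0))


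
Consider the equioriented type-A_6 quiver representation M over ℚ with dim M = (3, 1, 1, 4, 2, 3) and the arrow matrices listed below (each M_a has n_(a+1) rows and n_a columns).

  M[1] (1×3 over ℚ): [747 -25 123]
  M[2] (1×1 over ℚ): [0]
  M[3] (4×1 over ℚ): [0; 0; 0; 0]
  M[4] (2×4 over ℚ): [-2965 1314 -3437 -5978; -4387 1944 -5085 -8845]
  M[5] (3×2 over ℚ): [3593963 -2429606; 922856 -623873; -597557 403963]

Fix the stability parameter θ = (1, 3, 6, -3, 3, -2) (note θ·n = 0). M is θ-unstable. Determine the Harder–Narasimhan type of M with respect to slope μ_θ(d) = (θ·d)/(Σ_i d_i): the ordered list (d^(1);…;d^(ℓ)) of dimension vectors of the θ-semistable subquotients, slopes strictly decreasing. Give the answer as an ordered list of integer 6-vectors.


Interval decomposition of M: I[1,1]^2, I[1,2], I[3,3], I[4,4]^2, I[4,6]^2, I[6,6].
HN type (ℓ=6): μ^(1)=6; μ^(2)=3; μ^(3)=1; μ^(4)=1/2; μ^(5)=-2; μ^(6)=-3

((0, 0, 1, 0, 0, 0); (0, 1, 0, 0, 0, 0); (3, 0, 0, 0, 0, 0); (0, 0, 0, 0, 2, 2); (0, 0, 0, 0, 0, 1); (0, 0, 0, 4, 0, 0))


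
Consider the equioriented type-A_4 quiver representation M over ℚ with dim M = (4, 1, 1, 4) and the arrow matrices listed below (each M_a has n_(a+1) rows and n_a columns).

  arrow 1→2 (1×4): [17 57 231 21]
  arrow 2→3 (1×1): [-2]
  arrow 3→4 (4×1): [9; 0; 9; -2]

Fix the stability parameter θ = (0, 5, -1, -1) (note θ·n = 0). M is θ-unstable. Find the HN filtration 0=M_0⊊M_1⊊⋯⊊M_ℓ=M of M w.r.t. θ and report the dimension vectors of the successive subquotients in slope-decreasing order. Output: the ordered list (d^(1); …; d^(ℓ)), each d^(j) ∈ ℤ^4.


Barcode: M ≅ I[1,1]^3, I[1,4], I[4,4]^3. HN layers by μ_θ (3 steps, strictly decreasing):
  μ^(1)=1; μ^(2)=0; μ^(3)=-1

((0, 1, 1, 1); (4, 0, 0, 0); (0, 0, 0, 3))


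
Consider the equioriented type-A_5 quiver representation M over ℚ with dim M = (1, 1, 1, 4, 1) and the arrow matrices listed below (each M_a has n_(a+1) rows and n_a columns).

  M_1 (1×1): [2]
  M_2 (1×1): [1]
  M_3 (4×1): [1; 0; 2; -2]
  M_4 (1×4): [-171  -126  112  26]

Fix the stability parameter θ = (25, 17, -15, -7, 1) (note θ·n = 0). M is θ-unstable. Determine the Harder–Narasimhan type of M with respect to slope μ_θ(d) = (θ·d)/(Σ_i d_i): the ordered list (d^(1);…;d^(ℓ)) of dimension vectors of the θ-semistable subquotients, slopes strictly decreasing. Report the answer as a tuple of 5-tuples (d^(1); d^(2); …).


Via rank(M_{q-1}∘⋯∘M_p): M ≅ I[1,5], I[4,4]^3.
μ_θ-semistable layers: μ^(1)=21/5; μ^(2)=-7

((1, 1, 1, 1, 1); (0, 0, 0, 3, 0))


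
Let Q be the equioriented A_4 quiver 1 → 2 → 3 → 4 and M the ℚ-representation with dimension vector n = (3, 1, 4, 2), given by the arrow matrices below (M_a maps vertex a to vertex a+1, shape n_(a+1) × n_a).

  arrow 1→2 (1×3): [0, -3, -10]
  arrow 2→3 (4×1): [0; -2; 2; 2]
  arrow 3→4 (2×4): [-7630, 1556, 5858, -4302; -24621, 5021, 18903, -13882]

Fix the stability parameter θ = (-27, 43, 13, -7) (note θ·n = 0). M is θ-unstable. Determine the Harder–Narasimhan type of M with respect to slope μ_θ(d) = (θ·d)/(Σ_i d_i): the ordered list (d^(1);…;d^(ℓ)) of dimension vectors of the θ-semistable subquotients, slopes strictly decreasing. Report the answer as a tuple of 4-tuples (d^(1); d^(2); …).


Barcode: M ≅ I[1,1]^2, I[1,3], I[3,3], I[3,4]^2. HN layers by μ_θ (4 steps, strictly decreasing):
  μ^(1)=28; μ^(2)=13; μ^(3)=3; μ^(4)=-27

((0, 1, 1, 0); (0, 0, 1, 0); (0, 0, 2, 2); (3, 0, 0, 0))


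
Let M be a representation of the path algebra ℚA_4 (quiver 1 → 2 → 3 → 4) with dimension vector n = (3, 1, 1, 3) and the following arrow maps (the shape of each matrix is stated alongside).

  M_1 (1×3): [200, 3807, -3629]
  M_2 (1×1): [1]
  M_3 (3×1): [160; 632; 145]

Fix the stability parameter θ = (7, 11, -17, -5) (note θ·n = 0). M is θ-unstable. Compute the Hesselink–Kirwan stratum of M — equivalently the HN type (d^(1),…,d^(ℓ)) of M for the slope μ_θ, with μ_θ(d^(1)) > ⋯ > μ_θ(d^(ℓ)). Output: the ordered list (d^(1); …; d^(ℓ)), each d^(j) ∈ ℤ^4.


Interval decomposition of M: I[1,1]^2, I[1,4], I[4,4]^2.
HN type (ℓ=3): μ^(1)=7; μ^(2)=-1; μ^(3)=-5

((2, 0, 0, 0); (1, 1, 1, 1); (0, 0, 0, 2))


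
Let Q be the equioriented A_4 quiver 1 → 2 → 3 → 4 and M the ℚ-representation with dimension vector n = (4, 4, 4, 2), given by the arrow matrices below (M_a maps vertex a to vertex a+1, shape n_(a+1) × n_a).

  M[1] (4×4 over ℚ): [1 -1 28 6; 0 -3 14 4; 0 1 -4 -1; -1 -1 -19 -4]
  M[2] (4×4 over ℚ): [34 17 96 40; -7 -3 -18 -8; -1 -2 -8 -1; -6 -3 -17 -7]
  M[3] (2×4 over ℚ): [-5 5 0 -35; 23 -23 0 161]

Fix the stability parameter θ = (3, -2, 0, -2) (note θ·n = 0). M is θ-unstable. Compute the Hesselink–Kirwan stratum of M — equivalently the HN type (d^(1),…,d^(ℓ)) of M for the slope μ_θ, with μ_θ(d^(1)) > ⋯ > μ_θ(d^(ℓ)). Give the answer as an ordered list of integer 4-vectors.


Barcode: M ≅ I[1,3]^3, I[1,4], I[4,4]. HN layers by μ_θ (3 steps, strictly decreasing):
  μ^(1)=1/3; μ^(2)=-1/4; μ^(3)=-2

((3, 3, 3, 0); (1, 1, 1, 1); (0, 0, 0, 1))


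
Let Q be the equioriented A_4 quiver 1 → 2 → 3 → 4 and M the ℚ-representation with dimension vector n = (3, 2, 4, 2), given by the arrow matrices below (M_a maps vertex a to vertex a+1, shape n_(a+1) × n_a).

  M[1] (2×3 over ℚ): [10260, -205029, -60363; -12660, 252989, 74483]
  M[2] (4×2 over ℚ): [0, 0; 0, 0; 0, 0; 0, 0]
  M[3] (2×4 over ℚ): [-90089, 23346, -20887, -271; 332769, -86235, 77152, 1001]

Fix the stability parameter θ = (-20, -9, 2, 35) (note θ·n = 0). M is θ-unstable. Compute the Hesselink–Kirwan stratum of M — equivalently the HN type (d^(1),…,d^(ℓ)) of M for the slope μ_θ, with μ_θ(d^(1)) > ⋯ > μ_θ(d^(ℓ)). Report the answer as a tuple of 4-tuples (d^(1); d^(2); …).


Via rank(M_{q-1}∘⋯∘M_p): M ≅ I[1,1]^2, I[1,2], I[2,2], I[3,3]^2, I[3,4]^2.
μ_θ-semistable layers: μ^(1)=35; μ^(2)=2; μ^(3)=-9; μ^(4)=-20

((0, 0, 0, 2); (0, 0, 4, 0); (0, 2, 0, 0); (3, 0, 0, 0))


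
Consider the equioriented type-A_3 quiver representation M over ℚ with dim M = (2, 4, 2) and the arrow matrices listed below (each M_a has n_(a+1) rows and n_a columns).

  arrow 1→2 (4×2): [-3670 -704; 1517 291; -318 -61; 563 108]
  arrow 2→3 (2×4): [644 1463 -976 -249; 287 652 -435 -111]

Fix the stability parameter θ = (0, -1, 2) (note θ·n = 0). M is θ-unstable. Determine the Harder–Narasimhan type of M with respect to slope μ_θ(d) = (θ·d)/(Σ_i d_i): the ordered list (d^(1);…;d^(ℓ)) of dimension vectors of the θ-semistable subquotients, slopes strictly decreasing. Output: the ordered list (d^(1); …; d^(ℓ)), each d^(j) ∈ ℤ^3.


Barcode: M ≅ I[1,3]^2, I[2,2]^2. HN layers by μ_θ (3 steps, strictly decreasing):
  μ^(1)=2; μ^(2)=-1/2; μ^(3)=-1

((0, 0, 2); (2, 2, 0); (0, 2, 0))


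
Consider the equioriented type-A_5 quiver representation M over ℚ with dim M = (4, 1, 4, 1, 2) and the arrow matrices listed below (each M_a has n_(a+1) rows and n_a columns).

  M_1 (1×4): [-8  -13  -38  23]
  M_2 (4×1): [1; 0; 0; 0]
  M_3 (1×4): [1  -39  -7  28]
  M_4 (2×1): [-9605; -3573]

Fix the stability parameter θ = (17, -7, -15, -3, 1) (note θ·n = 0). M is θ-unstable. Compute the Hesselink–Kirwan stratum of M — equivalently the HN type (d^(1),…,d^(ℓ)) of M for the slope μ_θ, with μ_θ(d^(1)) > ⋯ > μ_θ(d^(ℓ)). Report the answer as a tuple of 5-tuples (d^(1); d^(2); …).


Interval decomposition of M: I[1,1]^3, I[1,5], I[3,3]^3, I[5,5].
HN type (ℓ=4): μ^(1)=17; μ^(2)=1; μ^(3)=-2; μ^(4)=-15

((3, 0, 0, 0, 0); (0, 0, 0, 0, 2); (1, 1, 1, 1, 0); (0, 0, 3, 0, 0))


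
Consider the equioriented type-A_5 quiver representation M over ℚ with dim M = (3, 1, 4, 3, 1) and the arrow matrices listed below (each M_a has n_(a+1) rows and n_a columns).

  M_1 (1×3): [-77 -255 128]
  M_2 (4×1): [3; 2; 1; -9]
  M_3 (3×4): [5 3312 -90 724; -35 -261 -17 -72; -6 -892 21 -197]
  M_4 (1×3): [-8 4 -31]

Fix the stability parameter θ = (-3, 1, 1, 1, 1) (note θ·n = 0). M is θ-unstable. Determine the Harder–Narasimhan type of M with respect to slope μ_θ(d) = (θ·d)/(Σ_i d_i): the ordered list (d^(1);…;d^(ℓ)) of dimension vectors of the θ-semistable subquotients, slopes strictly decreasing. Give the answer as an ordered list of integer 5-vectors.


Barcode: M ≅ I[1,1]^2, I[1,4], I[3,3], I[3,4], I[3,5]. HN layers by μ_θ (2 steps, strictly decreasing):
  μ^(1)=1; μ^(2)=-3

((0, 1, 4, 3, 1); (3, 0, 0, 0, 0))


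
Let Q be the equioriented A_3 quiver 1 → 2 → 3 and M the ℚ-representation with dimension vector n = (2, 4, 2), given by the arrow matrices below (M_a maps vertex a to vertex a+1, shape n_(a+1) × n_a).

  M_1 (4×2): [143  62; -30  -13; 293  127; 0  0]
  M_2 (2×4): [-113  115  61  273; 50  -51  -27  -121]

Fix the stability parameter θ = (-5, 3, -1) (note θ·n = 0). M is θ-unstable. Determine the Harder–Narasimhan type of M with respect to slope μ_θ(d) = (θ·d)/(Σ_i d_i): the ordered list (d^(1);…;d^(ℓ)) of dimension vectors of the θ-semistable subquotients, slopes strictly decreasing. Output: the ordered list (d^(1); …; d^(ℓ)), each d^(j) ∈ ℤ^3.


Via rank(M_{q-1}∘⋯∘M_p): M ≅ I[1,3]^2, I[2,2]^2.
μ_θ-semistable layers: μ^(1)=3; μ^(2)=1; μ^(3)=-5

((0, 2, 0); (0, 2, 2); (2, 0, 0))


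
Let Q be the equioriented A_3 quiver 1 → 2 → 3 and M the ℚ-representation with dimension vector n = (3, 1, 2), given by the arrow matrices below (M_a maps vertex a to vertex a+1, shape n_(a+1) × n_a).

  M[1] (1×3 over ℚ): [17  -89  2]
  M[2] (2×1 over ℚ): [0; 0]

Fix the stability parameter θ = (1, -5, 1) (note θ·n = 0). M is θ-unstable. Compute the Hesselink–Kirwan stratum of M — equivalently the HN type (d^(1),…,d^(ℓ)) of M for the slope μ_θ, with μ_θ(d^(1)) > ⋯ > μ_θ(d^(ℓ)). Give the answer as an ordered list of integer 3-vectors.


Via rank(M_{q-1}∘⋯∘M_p): M ≅ I[1,1]^2, I[1,2], I[3,3]^2.
μ_θ-semistable layers: μ^(1)=1; μ^(2)=-2

((2, 0, 2); (1, 1, 0))


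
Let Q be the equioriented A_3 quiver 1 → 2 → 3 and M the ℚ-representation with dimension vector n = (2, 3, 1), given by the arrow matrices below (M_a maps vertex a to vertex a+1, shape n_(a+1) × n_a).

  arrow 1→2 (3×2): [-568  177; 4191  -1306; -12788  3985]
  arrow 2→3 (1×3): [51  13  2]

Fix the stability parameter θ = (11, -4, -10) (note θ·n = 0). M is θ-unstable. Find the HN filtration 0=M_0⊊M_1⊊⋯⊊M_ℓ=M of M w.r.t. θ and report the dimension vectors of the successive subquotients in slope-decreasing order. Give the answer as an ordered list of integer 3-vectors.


Via rank(M_{q-1}∘⋯∘M_p): M ≅ I[1,2], I[1,3], I[2,2].
μ_θ-semistable layers: μ^(1)=7/2; μ^(2)=-1; μ^(3)=-4

((1, 1, 0); (1, 1, 1); (0, 1, 0))


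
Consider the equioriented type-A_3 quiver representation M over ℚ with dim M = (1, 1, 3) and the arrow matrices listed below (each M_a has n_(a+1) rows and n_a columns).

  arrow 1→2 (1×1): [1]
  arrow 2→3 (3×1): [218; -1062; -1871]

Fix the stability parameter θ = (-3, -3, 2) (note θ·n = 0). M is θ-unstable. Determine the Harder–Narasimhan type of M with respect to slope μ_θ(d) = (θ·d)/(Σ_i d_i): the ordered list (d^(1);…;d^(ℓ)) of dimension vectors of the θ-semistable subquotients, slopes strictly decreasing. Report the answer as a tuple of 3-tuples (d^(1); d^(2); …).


Interval decomposition of M: I[1,3], I[3,3]^2.
HN type (ℓ=2): μ^(1)=2; μ^(2)=-3

((0, 0, 3); (1, 1, 0))


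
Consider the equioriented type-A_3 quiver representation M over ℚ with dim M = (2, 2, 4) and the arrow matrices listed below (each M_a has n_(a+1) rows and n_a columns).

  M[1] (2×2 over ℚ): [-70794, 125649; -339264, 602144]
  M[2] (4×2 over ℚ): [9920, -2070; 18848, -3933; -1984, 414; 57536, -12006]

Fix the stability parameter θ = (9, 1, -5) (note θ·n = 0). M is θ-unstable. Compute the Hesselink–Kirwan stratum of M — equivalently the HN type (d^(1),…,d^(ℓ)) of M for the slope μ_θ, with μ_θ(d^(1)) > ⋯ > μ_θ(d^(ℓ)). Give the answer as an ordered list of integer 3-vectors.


Via rank(M_{q-1}∘⋯∘M_p): M ≅ I[1,1], I[1,2], I[2,3], I[3,3]^3.
μ_θ-semistable layers: μ^(1)=9; μ^(2)=5; μ^(3)=-2; μ^(4)=-5

((1, 0, 0); (1, 1, 0); (0, 1, 1); (0, 0, 3))


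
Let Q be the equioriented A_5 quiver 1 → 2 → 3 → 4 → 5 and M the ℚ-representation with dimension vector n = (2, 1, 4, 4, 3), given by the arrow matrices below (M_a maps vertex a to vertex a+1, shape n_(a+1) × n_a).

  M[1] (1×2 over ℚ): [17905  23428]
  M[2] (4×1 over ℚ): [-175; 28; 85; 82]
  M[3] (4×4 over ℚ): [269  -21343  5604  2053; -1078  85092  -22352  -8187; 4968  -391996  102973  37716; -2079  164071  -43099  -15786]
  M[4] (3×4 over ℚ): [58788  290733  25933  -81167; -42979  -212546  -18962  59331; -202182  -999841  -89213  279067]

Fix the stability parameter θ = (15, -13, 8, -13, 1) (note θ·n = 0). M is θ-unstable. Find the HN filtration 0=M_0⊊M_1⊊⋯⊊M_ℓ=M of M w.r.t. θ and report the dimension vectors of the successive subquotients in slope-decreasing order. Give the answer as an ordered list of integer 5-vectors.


Via rank(M_{q-1}∘⋯∘M_p): M ≅ I[1,1], I[1,5], I[3,3], I[3,4], I[3,5], I[4,5].
μ_θ-semistable layers: μ^(1)=15; μ^(2)=8; μ^(3)=1; μ^(4)=-3/4; μ^(5)=-5/2; μ^(6)=-13

((1, 0, 0, 0, 0); (0, 0, 1, 0, 0); (0, 0, 0, 0, 3); (1, 1, 1, 1, 0); (0, 0, 2, 2, 0); (0, 0, 0, 1, 0))


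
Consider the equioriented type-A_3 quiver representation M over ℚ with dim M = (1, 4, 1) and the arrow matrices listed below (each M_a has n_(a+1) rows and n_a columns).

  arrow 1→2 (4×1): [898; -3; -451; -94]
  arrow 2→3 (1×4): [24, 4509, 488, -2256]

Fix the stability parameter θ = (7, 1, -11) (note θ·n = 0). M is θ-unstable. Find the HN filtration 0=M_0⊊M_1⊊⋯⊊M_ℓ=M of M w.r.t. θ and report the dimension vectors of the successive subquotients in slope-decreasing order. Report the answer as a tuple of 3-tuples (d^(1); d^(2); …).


Interval decomposition of M: I[1,3], I[2,2]^3.
HN type (ℓ=2): μ^(1)=1; μ^(2)=-1

((0, 3, 0); (1, 1, 1))
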